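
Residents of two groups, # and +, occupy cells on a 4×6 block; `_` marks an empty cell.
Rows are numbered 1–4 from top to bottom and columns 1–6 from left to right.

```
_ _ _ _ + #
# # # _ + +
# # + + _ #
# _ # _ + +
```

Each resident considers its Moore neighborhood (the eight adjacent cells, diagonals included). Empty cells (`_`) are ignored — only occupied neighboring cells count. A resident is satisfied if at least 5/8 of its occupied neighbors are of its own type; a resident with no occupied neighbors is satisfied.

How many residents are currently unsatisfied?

(1,5)+ 2/3 ok
(1,6)# 0/3 unhappy
(2,1)# 3/3 ok
(2,2)# 4/5 ok
(2,3)# 2/4 unhappy
(2,5)+ 3/5 unhappy
(2,6)+ 2/4 unhappy
(3,1)# 4/4 ok
(3,2)# 6/7 ok
(3,3)+ 1/5 unhappy
(3,4)+ 3/5 unhappy
(3,6)# 0/4 unhappy
(4,1)# 2/2 ok
(4,3)# 1/3 unhappy
(4,5)+ 2/3 ok
(4,6)+ 1/2 unhappy
Unsatisfied: (1,6), (2,3), (2,5), (2,6), (3,3), (3,4), (3,6), (4,3), (4,6) — 9 in total.

9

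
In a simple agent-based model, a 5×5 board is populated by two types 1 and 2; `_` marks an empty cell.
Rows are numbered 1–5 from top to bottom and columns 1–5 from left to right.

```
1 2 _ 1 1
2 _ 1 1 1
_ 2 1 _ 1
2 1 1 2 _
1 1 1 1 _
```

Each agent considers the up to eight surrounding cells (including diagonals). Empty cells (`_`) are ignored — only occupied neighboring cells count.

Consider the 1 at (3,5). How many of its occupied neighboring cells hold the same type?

Occupied neighbors of (3,5): (2,4)=1, (2,5)=1, (4,4)=2.
Same type (1): 2 of 3.

2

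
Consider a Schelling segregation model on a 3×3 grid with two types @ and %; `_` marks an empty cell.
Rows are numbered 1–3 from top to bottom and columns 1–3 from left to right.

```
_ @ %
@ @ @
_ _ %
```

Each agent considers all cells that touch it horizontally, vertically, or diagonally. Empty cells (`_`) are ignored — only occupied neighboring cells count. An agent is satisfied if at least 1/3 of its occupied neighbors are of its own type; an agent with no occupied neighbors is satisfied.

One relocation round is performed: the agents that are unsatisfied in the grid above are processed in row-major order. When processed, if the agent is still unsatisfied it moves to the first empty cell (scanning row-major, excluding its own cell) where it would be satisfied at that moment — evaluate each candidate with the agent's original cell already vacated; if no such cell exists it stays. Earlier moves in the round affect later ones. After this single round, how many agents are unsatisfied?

Initially unsatisfied (in order): (1,3), (3,3).
  (1,3): no empty cell satisfies it; stays.
  (3,3): no empty cell satisfies it; stays.
Resulting grid:
_ @ %
@ @ @
_ _ %
Unsatisfied now: (1,3), (3,3).

2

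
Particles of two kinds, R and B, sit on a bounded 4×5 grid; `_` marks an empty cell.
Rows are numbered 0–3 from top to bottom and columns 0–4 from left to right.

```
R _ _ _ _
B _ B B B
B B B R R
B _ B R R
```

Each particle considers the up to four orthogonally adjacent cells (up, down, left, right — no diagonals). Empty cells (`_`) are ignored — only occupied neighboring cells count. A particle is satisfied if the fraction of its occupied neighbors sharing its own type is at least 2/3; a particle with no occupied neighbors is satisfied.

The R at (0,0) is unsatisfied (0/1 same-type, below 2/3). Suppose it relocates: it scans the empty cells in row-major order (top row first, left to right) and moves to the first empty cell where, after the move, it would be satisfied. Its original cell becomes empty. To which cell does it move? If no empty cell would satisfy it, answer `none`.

(0,1)

Vacating (0,0). Empty cells in order:
  (0,1): 0/0 same-type → satisfied — stop here.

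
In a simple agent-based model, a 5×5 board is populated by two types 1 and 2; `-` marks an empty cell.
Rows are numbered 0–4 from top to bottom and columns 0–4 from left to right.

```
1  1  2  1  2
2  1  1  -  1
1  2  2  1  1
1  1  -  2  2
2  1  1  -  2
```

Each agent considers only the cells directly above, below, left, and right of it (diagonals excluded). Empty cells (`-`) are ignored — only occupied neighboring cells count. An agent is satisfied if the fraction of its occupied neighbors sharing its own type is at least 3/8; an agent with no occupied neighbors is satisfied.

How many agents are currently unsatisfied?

10

Row 0: (0,0)1 1/2 satisfied · (0,1)1 2/3 satisfied · (0,2)2 0/3 not · (0,3)1 0/2 not · (0,4)2 0/2 not
Row 1: (1,0)2 0/3 not · (1,1)1 2/4 satisfied · (1,2)1 1/3 not · (1,4)1 1/2 satisfied
Row 2: (2,0)1 1/3 not · (2,1)2 1/4 not · (2,2)2 1/3 not · (2,3)1 1/3 not · (2,4)1 2/3 satisfied
Row 3: (3,0)1 2/3 satisfied · (3,1)1 2/3 satisfied · (3,3)2 1/2 satisfied · (3,4)2 2/3 satisfied
Row 4: (4,0)2 0/2 not · (4,1)1 2/3 satisfied · (4,2)1 1/1 satisfied · (4,4)2 1/1 satisfied
Unsatisfied: (0,2), (0,3), (0,4), (1,0), (1,2), (2,0), (2,1), (2,2), (2,3), (4,0) — 10 in total.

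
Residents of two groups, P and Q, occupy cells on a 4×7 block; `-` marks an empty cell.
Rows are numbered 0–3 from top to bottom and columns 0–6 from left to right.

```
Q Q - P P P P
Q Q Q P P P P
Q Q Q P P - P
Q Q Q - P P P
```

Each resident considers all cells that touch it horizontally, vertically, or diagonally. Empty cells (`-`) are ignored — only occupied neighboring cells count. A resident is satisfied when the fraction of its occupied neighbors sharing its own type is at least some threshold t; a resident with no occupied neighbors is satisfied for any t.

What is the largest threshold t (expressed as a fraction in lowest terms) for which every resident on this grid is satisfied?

4/7

(0,0)Q 3/3
(0,1)Q 4/4
(0,3)P 3/4
(0,4)P 5/5
(0,5)P 5/5
(0,6)P 3/3
(1,0)Q 5/5
(1,1)Q 7/7
(1,2)Q 4/7
(1,3)P 5/7
(1,4)P 7/7
(1,5)P 7/7
(1,6)P 4/4
(2,0)Q 5/5
(2,1)Q 8/8
(2,2)Q 5/7
(2,3)P 4/7
(2,4)P 6/6
(2,6)P 4/4
(3,0)Q 3/3
(3,1)Q 5/5
(3,2)Q 3/4
(3,4)P 3/3
(3,5)P 4/4
(3,6)P 2/2
The smallest same-type fraction is 4/7 at (1,2), which reduces to 4/7. Any threshold above that leaves this resident unsatisfied.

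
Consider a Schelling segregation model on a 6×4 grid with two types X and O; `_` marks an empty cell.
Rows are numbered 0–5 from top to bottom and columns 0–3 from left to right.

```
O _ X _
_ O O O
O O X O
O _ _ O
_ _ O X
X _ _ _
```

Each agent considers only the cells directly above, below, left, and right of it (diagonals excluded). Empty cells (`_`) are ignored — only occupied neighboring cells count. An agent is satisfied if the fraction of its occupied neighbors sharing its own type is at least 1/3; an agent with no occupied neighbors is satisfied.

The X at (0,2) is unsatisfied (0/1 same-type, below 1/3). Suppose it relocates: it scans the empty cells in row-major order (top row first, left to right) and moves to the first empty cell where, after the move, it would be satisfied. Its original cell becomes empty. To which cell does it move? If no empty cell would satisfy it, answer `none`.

Vacating (0,2). Empty cells in order:
  (0,1): 0/2 same-type → still unsatisfied.
  (0,3): 0/1 same-type → still unsatisfied.
  (1,0): 0/3 same-type → still unsatisfied.
  (3,1): 0/2 same-type → still unsatisfied.
  (3,2): 1/3 same-type → satisfied — stop here.

(3,2)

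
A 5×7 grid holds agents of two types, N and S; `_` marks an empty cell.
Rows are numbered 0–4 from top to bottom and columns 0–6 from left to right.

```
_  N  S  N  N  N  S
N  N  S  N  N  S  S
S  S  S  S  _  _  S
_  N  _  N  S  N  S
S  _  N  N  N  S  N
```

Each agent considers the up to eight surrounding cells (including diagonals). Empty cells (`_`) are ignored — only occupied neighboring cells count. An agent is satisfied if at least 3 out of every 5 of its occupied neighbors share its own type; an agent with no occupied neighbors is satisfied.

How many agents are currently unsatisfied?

Row 0: (0,1)N 2/4 unhappy · (0,2)S 1/5 unhappy · (0,3)N 3/5 ok · (0,4)N 4/5 ok · (0,5)N 2/5 unhappy · (0,6)S 2/3 ok
Row 1: (1,0)N 2/4 unhappy · (1,1)N 2/7 unhappy · (1,2)S 4/8 unhappy · (1,3)N 3/7 unhappy · (1,4)N 4/6 ok · (1,5)S 3/6 unhappy · (1,6)S 3/4 ok
Row 2: (2,0)S 1/4 unhappy · (2,1)S 3/6 unhappy · (2,2)S 3/7 unhappy · (2,3)S 3/6 unhappy · (2,6)S 3/4 ok
Row 3: (3,1)N 1/5 unhappy · (3,3)N 3/6 unhappy · (3,4)S 2/6 unhappy · (3,5)N 2/6 unhappy · (3,6)S 2/4 unhappy
Row 4: (4,0)S 0/1 unhappy · (4,2)N 3/3 ok · (4,3)N 3/4 ok · (4,4)N 3/5 ok · (4,5)S 2/5 unhappy · (4,6)N 1/3 unhappy
Unsatisfied: (0,1), (0,2), (0,5), (1,0), (1,1), (1,2), (1,3), (1,5), (2,0), (2,1), (2,2), (2,3), (3,1), (3,3), (3,4), (3,5), (3,6), (4,0), (4,5), (4,6) — 20 in total.

20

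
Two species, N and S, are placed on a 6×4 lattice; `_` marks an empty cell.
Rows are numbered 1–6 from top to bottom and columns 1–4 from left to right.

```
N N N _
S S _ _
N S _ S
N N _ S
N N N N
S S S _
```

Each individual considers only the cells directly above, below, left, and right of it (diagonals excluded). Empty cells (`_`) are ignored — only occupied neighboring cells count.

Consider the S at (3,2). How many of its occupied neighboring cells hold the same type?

Occupied neighbors of (3,2): (2,2)=S, (4,2)=N, (3,1)=N.
Same type (S): 1 of 3.

1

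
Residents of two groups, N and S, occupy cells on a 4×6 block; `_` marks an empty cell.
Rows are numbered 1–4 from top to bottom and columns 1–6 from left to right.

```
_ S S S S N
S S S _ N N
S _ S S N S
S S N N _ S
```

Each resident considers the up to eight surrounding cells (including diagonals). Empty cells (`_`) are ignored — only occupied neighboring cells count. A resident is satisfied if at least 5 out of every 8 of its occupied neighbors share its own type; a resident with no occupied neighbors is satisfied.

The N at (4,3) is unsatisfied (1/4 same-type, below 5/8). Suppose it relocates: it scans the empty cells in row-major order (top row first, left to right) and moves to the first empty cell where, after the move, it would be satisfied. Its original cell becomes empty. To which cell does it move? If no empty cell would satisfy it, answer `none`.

none

Vacating (4,3). Empty cells in order:
  (1,1): 0/3 same-type → still unsatisfied.
  (2,4): 2/8 same-type → still unsatisfied.
  (3,2): 0/7 same-type → still unsatisfied.
  (4,5): 2/5 same-type → still unsatisfied.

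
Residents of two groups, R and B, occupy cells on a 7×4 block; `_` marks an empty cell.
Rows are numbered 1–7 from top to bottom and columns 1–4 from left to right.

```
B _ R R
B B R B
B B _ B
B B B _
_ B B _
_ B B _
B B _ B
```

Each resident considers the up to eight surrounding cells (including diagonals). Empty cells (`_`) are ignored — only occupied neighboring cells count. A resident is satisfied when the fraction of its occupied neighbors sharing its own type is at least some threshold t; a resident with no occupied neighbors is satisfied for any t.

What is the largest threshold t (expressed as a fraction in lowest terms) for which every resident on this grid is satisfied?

1/4

Row 1: (1,1)B 2/2 · (1,3)R 2/4 · (1,4)R 2/3
Row 2: (2,1)B 4/4 · (2,2)B 4/6 · (2,3)R 2/6 · (2,4)B 1/4
Row 3: (3,1)B 5/5 · (3,2)B 6/7 · (3,4)B 2/3
Row 4: (4,1)B 4/4 · (4,2)B 6/6 · (4,3)B 5/5
Row 5: (5,2)B 6/6 · (5,3)B 5/5
Row 6: (6,2)B 5/5 · (6,3)B 5/5
Row 7: (7,1)B 2/2 · (7,2)B 3/3 · (7,4)B 1/1
The smallest same-type fraction is 1/4 at (2,4), which reduces to 1/4. Any threshold above that leaves this resident unsatisfied.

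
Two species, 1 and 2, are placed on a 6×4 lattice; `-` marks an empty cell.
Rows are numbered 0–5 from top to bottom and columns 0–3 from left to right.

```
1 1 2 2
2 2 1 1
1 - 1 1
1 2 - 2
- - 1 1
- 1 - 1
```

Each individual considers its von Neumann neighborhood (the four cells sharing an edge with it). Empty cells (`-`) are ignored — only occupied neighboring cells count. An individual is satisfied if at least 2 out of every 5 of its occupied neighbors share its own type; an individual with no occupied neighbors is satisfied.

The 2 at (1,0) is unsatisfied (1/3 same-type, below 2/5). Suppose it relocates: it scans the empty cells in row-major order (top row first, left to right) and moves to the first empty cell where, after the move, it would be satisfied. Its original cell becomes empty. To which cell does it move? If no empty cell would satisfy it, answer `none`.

(2,1)

Vacating (1,0). Empty cells in order:
  (2,1): 2/4 same-type → satisfied — stop here.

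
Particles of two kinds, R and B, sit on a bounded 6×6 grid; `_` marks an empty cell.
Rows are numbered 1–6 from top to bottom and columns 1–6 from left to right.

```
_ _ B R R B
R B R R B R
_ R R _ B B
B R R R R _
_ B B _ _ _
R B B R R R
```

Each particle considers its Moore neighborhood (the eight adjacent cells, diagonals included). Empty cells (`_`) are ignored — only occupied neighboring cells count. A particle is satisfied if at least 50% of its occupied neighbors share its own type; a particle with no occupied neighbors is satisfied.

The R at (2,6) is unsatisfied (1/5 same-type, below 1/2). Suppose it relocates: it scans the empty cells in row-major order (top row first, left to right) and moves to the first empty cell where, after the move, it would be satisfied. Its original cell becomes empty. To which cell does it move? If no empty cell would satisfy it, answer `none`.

(1,1)

Vacating (2,6). Empty cells in order:
  (1,1): 1/2 same-type → satisfied — stop here.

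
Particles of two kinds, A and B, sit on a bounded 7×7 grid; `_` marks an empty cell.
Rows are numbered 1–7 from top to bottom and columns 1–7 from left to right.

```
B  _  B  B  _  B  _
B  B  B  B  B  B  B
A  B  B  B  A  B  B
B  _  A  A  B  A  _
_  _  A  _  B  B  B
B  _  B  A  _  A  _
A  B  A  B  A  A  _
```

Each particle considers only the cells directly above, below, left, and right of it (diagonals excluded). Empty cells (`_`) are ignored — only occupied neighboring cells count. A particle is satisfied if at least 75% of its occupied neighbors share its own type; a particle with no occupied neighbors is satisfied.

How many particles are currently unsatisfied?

Row 1: (1,1)B 1/1 ok · (1,3)B 2/2 ok · (1,4)B 2/2 ok · (1,6)B 1/1 ok
Row 2: (2,1)B 2/3 unhappy · (2,2)B 3/3 ok · (2,3)B 4/4 ok · (2,4)B 4/4 ok · (2,5)B 2/3 unhappy · (2,6)B 4/4 ok · (2,7)B 2/2 ok
Row 3: (3,1)A 0/3 unhappy · (3,2)B 2/3 unhappy · (3,3)B 3/4 ok · (3,4)B 2/4 unhappy · (3,5)A 0/4 unhappy · (3,6)B 2/4 unhappy · (3,7)B 2/2 ok
Row 4: (4,1)B 0/1 unhappy · (4,3)A 2/3 unhappy · (4,4)A 1/3 unhappy · (4,5)B 1/4 unhappy · (4,6)A 0/3 unhappy
Row 5: (5,3)A 1/2 unhappy · (5,5)B 2/2 ok · (5,6)B 2/4 unhappy · (5,7)B 1/1 ok
Row 6: (6,1)B 0/1 unhappy · (6,3)B 0/3 unhappy · (6,4)A 0/2 unhappy · (6,6)A 1/2 unhappy
Row 7: (7,1)A 0/2 unhappy · (7,2)B 0/2 unhappy · (7,3)A 0/3 unhappy · (7,4)B 0/3 unhappy · (7,5)A 1/2 unhappy · (7,6)A 2/2 ok
Unsatisfied: (2,1), (2,5), (3,1), (3,2), (3,4), (3,5), (3,6), (4,1), (4,3), (4,4), (4,5), (4,6), (5,3), (5,6), (6,1), (6,3), (6,4), (6,6), (7,1), (7,2), (7,3), (7,4), (7,5) — 23 in total.

23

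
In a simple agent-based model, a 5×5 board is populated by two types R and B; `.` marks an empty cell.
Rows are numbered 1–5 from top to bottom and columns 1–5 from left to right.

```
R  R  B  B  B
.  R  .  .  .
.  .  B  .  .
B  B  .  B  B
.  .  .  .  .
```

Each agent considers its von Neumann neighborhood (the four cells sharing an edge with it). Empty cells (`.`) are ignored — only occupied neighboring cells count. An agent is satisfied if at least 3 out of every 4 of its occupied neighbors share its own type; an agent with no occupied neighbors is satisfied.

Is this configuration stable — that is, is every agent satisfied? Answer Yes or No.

Row 1: (1,1)R 1/1 ok · (1,2)R 2/3 unhappy · (1,3)B 1/2 unhappy · (1,4)B 2/2 ok · (1,5)B 1/1 ok
Row 2: (2,2)R 1/1 ok
Row 3: (3,3)B 0/0 ok
Row 4: (4,1)B 1/1 ok · (4,2)B 1/1 ok · (4,4)B 1/1 ok · (4,5)B 1/1 ok
For instance (1,2) has only 2/3 same-type neighbors, below 3/4.

No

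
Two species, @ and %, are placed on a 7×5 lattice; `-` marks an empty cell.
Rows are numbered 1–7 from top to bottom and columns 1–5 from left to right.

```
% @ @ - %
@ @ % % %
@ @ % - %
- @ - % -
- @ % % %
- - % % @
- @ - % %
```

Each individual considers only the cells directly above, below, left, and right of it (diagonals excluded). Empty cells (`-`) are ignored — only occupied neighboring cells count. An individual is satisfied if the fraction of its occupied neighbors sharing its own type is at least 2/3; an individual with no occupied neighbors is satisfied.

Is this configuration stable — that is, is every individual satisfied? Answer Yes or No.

No

(1,1)% 0/2 not
(1,2)@ 2/3 satisfied
(1,3)@ 1/2 not
(1,5)% 1/1 satisfied
(2,1)@ 2/3 satisfied
(2,2)@ 3/4 satisfied
(2,3)% 2/4 not
(2,4)% 2/2 satisfied
(2,5)% 3/3 satisfied
(3,1)@ 2/2 satisfied
(3,2)@ 3/4 satisfied
(3,3)% 1/2 not
(3,5)% 1/1 satisfied
(4,2)@ 2/2 satisfied
(4,4)% 1/1 satisfied
(5,2)@ 1/2 not
(5,3)% 2/3 satisfied
(5,4)% 4/4 satisfied
(5,5)% 1/2 not
(6,3)% 2/2 satisfied
(6,4)% 3/4 satisfied
(6,5)@ 0/3 not
(7,2)@ 0/0 satisfied
(7,4)% 2/2 satisfied
(7,5)% 1/2 not
For instance (1,1) has only 0/2 same-type neighbors, below 2/3.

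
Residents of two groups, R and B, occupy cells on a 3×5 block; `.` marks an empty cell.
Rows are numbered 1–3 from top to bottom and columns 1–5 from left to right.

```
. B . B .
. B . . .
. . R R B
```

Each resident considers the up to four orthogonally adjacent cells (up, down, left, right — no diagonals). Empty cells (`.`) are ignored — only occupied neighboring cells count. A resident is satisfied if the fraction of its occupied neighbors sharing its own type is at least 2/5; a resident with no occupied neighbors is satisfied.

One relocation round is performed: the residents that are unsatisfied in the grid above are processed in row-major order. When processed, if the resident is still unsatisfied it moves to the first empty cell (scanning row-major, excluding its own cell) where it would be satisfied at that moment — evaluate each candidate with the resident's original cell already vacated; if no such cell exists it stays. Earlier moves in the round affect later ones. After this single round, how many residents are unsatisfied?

0

Initially unsatisfied (in order): (3,5).
  (3,5) → (1,1).
Resulting grid:
B B . B .
. B . . .
. . R R .
All satisfied now.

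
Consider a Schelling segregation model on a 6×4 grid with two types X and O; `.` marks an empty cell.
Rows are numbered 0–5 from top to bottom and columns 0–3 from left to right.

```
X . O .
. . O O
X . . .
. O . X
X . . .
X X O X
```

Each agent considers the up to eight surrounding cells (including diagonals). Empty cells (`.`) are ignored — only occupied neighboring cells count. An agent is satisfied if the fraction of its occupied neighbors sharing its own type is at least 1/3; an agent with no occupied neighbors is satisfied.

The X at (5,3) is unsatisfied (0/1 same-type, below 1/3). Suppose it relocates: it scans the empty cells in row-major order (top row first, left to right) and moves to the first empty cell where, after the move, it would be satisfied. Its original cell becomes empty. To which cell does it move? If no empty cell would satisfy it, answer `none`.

(0,1)

Vacating (5,3). Empty cells in order:
  (0,1): 1/3 same-type → satisfied — stop here.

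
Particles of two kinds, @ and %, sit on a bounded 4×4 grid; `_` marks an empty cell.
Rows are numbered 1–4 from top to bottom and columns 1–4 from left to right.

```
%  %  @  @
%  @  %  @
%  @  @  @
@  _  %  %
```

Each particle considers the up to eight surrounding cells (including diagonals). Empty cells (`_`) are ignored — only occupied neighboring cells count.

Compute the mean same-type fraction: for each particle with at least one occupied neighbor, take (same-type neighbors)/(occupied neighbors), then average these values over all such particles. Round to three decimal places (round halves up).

0.478

Row 1: (1,1)% 2/3 · (1,2)% 3/5 · (1,3)@ 3/5 · (1,4)@ 2/3
Row 2: (2,1)% 3/5 · (2,2)@ 3/8 · (2,3)% 1/8 · (2,4)@ 4/5
Row 3: (3,1)% 1/4 · (3,2)@ 3/7 · (3,3)@ 4/7 · (3,4)@ 2/5
Row 4: (4,1)@ 1/2 · (4,3)% 1/4 · (4,4)% 1/3
Sum over 15 particles: 2/3 + 3/5 + 3/5 + 2/3 + 3/5 + 3/8 + 1/8 + 4/5 + 1/4 + 3/7 + 4/7 + 2/5 + 1/2 + 1/4 + 1/3 = 43/6; mean = 43/6 ÷ 15 = 43/90 = 0.477777… → 0.478.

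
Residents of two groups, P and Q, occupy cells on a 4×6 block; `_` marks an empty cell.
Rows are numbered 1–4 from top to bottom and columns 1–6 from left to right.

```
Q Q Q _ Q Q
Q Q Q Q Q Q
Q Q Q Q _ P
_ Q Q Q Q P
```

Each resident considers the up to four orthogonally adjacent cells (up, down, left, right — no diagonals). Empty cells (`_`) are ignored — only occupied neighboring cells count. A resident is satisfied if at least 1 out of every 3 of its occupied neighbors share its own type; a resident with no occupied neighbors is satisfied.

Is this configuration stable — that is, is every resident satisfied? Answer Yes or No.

Yes

(1,1)Q 2/2 ✓
(1,2)Q 3/3 ✓
(1,3)Q 2/2 ✓
(1,5)Q 2/2 ✓
(1,6)Q 2/2 ✓
(2,1)Q 3/3 ✓
(2,2)Q 4/4 ✓
(2,3)Q 4/4 ✓
(2,4)Q 3/3 ✓
(2,5)Q 3/3 ✓
(2,6)Q 2/3 ✓
(3,1)Q 2/2 ✓
(3,2)Q 4/4 ✓
(3,3)Q 4/4 ✓
(3,4)Q 3/3 ✓
(3,6)P 1/2 ✓
(4,2)Q 2/2 ✓
(4,3)Q 3/3 ✓
(4,4)Q 3/3 ✓
(4,5)Q 1/2 ✓
(4,6)P 1/2 ✓
All meet the threshold, so the configuration is stable.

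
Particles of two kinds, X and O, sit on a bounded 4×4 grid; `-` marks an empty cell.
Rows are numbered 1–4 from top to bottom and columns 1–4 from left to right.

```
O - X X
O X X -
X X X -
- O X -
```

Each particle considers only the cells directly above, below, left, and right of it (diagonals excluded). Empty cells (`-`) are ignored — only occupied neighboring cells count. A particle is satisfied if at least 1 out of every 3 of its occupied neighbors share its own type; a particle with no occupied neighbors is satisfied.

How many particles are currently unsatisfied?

1

(1,1)O 1/1 ✓
(1,3)X 2/2 ✓
(1,4)X 1/1 ✓
(2,1)O 1/3 ✓
(2,2)X 2/3 ✓
(2,3)X 3/3 ✓
(3,1)X 1/2 ✓
(3,2)X 3/4 ✓
(3,3)X 3/3 ✓
(4,2)O 0/2 ✗
(4,3)X 1/2 ✓
Unsatisfied: (4,2) — 1 in total.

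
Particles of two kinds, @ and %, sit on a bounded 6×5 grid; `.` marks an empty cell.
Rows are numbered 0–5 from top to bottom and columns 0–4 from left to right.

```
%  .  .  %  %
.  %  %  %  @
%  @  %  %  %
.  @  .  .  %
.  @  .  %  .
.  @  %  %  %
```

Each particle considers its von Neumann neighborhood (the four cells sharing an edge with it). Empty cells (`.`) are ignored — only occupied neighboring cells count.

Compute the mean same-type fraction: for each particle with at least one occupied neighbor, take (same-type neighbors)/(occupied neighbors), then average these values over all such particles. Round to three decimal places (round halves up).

(0,0)% — no occupied neighbors
(0,3)% 2/2
(0,4)% 1/2
(1,1)% 1/2
(1,2)% 3/3
(1,3)% 3/4
(1,4)@ 0/3
(2,0)% 0/1
(2,1)@ 1/4
(2,2)% 2/3
(2,3)% 3/3
(2,4)% 2/3
(3,1)@ 2/2
(3,4)% 1/1
(4,1)@ 2/2
(4,3)% 1/1
(5,1)@ 1/2
(5,2)% 1/2
(5,3)% 3/3
(5,4)% 1/1
Sum over 19 particles: 2/2 + 1/2 + 1/2 + 3/3 + 3/4 + 0/3 + 0/1 + 1/4 + 2/3 + 3/3 + 2/3 + 2/2 + 1/1 + 2/2 + 1/1 + 1/2 + 1/2 + 3/3 + 1/1 = 40/3; mean = 40/3 ÷ 19 = 40/57 = 0.701754… → 0.702.

0.702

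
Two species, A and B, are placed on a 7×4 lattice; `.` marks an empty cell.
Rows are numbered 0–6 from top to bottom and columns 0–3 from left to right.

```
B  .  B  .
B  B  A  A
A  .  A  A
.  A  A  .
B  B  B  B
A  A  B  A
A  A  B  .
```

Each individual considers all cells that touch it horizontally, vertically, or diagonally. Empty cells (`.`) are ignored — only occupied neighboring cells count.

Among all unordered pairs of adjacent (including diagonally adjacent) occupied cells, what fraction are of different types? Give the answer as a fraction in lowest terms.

25/53

Scan each occupied cell's neighbors to the right and below (and the two forward diagonals) so each pair is counted once.
From row 0: 2 unlike of 5 pairs (running 2/5).
From row 1: 4 unlike of 10 pairs (running 6/15).
From row 2: 0 unlike of 5 pairs (running 6/20).
From row 3: 6 unlike of 7 pairs (running 12/27).
From row 4: 7 unlike of 13 pairs (running 19/40).
From row 5: 5 unlike of 11 pairs (running 24/51).
From row 6: 1 unlike of 2 pairs (running 25/53).
Total adjacent occupied pairs: 53; unlike-type pairs: 25.
25/53 is already in lowest terms.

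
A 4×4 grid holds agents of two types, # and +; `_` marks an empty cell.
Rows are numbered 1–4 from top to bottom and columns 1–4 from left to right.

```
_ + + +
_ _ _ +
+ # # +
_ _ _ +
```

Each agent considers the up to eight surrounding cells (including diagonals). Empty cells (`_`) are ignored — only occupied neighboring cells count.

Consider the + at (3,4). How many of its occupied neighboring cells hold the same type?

Occupied neighbors of (3,4): (2,4)=+, (3,3)=#, (4,4)=+.
Same type (+): 2 of 3.

2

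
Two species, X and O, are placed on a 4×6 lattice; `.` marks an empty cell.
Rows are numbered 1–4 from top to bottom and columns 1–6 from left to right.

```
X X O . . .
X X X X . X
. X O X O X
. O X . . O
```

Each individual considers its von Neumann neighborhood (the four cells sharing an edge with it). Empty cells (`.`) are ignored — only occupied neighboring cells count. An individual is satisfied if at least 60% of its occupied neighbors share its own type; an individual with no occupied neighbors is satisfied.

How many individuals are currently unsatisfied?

(1,1)X 2/2 ✓
(1,2)X 2/3 ✓
(1,3)O 0/2 ✗
(2,1)X 2/2 ✓
(2,2)X 4/4 ✓
(2,3)X 2/4 ✗
(2,4)X 2/2 ✓
(2,6)X 1/1 ✓
(3,2)X 1/3 ✗
(3,3)O 0/4 ✗
(3,4)X 1/3 ✗
(3,5)O 0/2 ✗
(3,6)X 1/3 ✗
(4,2)O 0/2 ✗
(4,3)X 0/2 ✗
(4,6)O 0/1 ✗
Unsatisfied: (1,3), (2,3), (3,2), (3,3), (3,4), (3,5), (3,6), (4,2), (4,3), (4,6) — 10 in total.

10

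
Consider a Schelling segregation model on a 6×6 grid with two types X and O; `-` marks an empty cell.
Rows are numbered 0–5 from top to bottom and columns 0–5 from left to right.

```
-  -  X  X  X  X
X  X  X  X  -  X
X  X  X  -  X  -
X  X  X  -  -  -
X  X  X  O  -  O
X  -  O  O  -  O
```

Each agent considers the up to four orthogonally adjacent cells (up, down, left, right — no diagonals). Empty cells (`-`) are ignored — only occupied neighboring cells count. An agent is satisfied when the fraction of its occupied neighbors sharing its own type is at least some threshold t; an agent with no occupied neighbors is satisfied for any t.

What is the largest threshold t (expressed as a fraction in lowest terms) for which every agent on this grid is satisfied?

1/2

Row 0: (0,2)X 2/2 · (0,3)X 3/3 · (0,4)X 2/2 · (0,5)X 2/2
Row 1: (1,0)X 2/2 · (1,1)X 3/3 · (1,2)X 4/4 · (1,3)X 2/2 · (1,5)X 1/1
Row 2: (2,0)X 3/3 · (2,1)X 4/4 · (2,2)X 3/3 · (2,4)X — no occupied neighbors
Row 3: (3,0)X 3/3 · (3,1)X 4/4 · (3,2)X 3/3
Row 4: (4,0)X 3/3 · (4,1)X 3/3 · (4,2)X 2/4 · (4,3)O 1/2 · (4,5)O 1/1
Row 5: (5,0)X 1/1 · (5,2)O 1/2 · (5,3)O 2/2 · (5,5)O 1/1
The smallest same-type fraction is 2/4 at (4,2), which reduces to 1/2. Any threshold above that leaves this agent unsatisfied.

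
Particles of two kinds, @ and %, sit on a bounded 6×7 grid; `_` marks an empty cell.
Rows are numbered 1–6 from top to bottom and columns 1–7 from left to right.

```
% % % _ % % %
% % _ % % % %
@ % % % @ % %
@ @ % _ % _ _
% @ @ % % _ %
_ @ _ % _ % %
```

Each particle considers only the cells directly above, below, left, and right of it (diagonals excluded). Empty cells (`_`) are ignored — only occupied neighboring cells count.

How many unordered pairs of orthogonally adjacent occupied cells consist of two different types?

12

Scan each occupied cell's neighbors to the right and below so each pair is counted once.
From row 1: 0 unlike of 9 pairs (running 0/9).
From row 2: 2 unlike of 10 pairs (running 2/19).
From row 3: 5 unlike of 10 pairs (running 7/29).
From row 4: 3 unlike of 6 pairs (running 10/35).
From row 5: 2 unlike of 7 pairs (running 12/42).
From row 6: 0 unlike of 1 pairs (running 12/43).
Total adjacent occupied pairs: 43; unlike-type pairs: 12.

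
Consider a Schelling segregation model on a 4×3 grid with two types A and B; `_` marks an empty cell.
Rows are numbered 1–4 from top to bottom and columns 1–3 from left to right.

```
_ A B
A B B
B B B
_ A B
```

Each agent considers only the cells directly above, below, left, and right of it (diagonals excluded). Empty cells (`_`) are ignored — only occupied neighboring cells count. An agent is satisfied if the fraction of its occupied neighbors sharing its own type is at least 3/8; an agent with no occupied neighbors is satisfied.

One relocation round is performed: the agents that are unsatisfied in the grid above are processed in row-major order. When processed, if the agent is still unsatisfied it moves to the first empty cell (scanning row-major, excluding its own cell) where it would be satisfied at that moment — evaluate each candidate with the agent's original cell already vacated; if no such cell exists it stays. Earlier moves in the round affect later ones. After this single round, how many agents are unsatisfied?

Initially unsatisfied (in order): (1,2), (2,1), (4,2).
  (1,2) → (1,1).
  (2,1) → (4,1).
  (4,2): no empty cell satisfies it; stays.
Resulting grid:
A _ B
_ B B
B B B
A A B
Unsatisfied now: (4,2).

1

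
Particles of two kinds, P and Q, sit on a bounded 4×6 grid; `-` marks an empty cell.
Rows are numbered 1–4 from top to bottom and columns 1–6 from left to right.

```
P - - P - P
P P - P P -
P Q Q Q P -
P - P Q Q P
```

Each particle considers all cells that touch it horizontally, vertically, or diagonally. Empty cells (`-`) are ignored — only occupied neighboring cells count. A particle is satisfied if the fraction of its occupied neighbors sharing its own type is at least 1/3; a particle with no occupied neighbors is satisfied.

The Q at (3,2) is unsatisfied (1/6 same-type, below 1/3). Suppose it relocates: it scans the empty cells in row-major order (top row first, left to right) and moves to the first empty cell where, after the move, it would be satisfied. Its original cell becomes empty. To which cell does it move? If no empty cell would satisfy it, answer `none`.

Vacating (3,2). Empty cells in order:
  (1,2): 0/3 same-type → still unsatisfied.
  (1,3): 0/3 same-type → still unsatisfied.
  (1,5): 0/4 same-type → still unsatisfied.
  (2,3): 2/5 same-type → satisfied — stop here.

(2,3)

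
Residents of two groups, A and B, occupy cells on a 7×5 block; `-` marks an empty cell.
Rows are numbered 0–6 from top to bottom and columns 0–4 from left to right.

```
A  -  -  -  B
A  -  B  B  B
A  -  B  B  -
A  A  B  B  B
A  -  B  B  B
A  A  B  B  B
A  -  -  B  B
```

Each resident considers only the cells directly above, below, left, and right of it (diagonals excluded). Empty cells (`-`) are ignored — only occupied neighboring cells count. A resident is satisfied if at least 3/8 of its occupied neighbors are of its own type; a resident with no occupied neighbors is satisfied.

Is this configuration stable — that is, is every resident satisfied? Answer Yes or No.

Row 0: (0,0)A 1/1 ✓ · (0,4)B 1/1 ✓
Row 1: (1,0)A 2/2 ✓ · (1,2)B 2/2 ✓ · (1,3)B 3/3 ✓ · (1,4)B 2/2 ✓
Row 2: (2,0)A 2/2 ✓ · (2,2)B 3/3 ✓ · (2,3)B 3/3 ✓
Row 3: (3,0)A 3/3 ✓ · (3,1)A 1/2 ✓ · (3,2)B 3/4 ✓ · (3,3)B 4/4 ✓ · (3,4)B 2/2 ✓
Row 4: (4,0)A 2/2 ✓ · (4,2)B 3/3 ✓ · (4,3)B 4/4 ✓ · (4,4)B 3/3 ✓
Row 5: (5,0)A 3/3 ✓ · (5,1)A 1/2 ✓ · (5,2)B 2/3 ✓ · (5,3)B 4/4 ✓ · (5,4)B 3/3 ✓
Row 6: (6,0)A 1/1 ✓ · (6,3)B 2/2 ✓ · (6,4)B 2/2 ✓
All meet the threshold, so the configuration is stable.

Yes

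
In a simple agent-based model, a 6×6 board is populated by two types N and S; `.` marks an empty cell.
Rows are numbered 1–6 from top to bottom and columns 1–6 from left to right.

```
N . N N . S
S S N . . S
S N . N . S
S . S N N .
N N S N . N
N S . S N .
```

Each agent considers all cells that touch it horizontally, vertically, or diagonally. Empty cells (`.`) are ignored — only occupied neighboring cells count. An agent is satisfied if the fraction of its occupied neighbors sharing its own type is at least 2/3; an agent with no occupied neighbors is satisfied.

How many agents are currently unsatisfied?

(1,1)N 0/2 not
(1,3)N 2/3 satisfied
(1,4)N 2/2 satisfied
(1,6)S 1/1 satisfied
(2,1)S 2/4 not
(2,2)S 2/6 not
(2,3)N 4/5 satisfied
(2,6)S 2/2 satisfied
(3,1)S 3/4 satisfied
(3,2)N 1/6 not
(3,4)N 3/4 satisfied
(3,6)S 1/2 not
(4,1)S 1/4 not
(4,3)S 1/6 not
(4,4)N 3/5 not
(4,5)N 4/5 satisfied
(5,1)N 2/4 not
(5,2)N 2/6 not
(5,3)S 3/6 not
(5,4)N 3/6 not
(5,6)N 2/2 satisfied
(6,1)N 2/3 satisfied
(6,2)S 1/4 not
(6,4)S 1/3 not
(6,5)N 2/3 satisfied
Unsatisfied: (1,1), (2,1), (2,2), (3,2), (3,6), (4,1), (4,3), (4,4), (5,1), (5,2), (5,3), (5,4), (6,2), (6,4) — 14 in total.

14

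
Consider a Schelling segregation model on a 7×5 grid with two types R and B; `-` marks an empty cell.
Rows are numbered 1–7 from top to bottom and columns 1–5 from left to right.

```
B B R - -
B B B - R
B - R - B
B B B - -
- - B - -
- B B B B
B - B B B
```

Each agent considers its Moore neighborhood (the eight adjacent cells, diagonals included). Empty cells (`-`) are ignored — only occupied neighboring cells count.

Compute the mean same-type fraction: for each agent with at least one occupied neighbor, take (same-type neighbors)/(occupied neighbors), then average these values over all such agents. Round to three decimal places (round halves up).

0.749

(1,1)B 3/3
(1,2)B 4/5
(1,3)R 0/3
(2,1)B 4/4
(2,2)B 5/7
(2,3)B 2/4
(2,5)R 0/1
(3,1)B 4/4
(3,3)R 0/4
(3,5)B 0/1
(4,1)B 2/2
(4,2)B 4/5
(4,3)B 2/3
(5,3)B 5/5
(6,2)B 4/4
(6,3)B 5/5
(6,4)B 6/6
(6,5)B 3/3
(7,1)B 1/1
(7,3)B 4/4
(7,4)B 5/5
(7,5)B 3/3
Sum over 22 agents: 3/3 + 4/5 + 0/3 + 4/4 + 5/7 + 2/4 + 0/1 + 4/4 + 0/4 + 0/1 + 2/2 + 4/5 + 2/3 + 5/5 + 4/4 + 5/5 + 6/6 + 3/3 + 1/1 + 4/4 + 5/5 + 3/3 = 3461/210; mean = 3461/210 ÷ 22 = 3461/4620 = 0.749134… → 0.749.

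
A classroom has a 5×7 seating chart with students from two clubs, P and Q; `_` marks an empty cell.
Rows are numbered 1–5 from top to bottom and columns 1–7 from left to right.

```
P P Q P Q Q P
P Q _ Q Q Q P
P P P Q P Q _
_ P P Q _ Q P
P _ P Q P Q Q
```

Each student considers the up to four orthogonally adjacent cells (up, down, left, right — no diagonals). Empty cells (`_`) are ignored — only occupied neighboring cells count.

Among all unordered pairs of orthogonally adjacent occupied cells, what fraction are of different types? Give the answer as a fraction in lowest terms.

Scan each occupied cell's neighbors to the right and below so each pair is counted once.
Row 1: P(1,1)–P(1,2)= P(1,1)–P(2,1)= P(1,2)–Q(1,3)≠ P(1,2)–Q(2,2)≠ Q(1,3)–P(1,4)≠ P(1,4)–Q(1,5)≠ P(1,4)–Q(2,4)≠ Q(1,5)–Q(1,6)= Q(1,5)–Q(2,5)= Q(1,6)–P(1,7)≠ Q(1,6)–Q(2,6)= P(1,7)–P(2,7)=  → 6/12 unlike.
Row 2: P(2,1)–Q(2,2)≠ P(2,1)–P(3,1)= Q(2,2)–P(3,2)≠ Q(2,4)–Q(2,5)= Q(2,4)–Q(3,4)= Q(2,5)–Q(2,6)= Q(2,5)–P(3,5)≠ Q(2,6)–P(2,7)≠ Q(2,6)–Q(3,6)=  → 4/9 unlike.
Row 3: P(3,1)–P(3,2)= P(3,2)–P(3,3)= P(3,2)–P(4,2)= P(3,3)–Q(3,4)≠ P(3,3)–P(4,3)= Q(3,4)–P(3,5)≠ Q(3,4)–Q(4,4)= P(3,5)–Q(3,6)≠ Q(3,6)–Q(4,6)=  → 3/9 unlike.
Row 4: P(4,2)–P(4,3)= P(4,3)–Q(4,4)≠ P(4,3)–P(5,3)= Q(4,4)–Q(5,4)= Q(4,6)–P(4,7)≠ Q(4,6)–Q(5,6)= P(4,7)–Q(5,7)≠  → 3/7 unlike.
Row 5: P(5,3)–Q(5,4)≠ Q(5,4)–P(5,5)≠ P(5,5)–Q(5,6)≠ Q(5,6)–Q(5,7)=  → 3/4 unlike.
Total adjacent occupied pairs: 41; unlike-type pairs: 19.
19/41 is already in lowest terms.

19/41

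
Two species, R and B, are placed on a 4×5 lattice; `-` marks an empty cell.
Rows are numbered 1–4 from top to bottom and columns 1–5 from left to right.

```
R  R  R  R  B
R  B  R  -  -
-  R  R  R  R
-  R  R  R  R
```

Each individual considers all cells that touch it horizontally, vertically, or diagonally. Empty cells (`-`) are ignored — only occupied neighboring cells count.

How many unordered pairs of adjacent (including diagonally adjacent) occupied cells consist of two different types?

Scan each occupied cell's neighbors to the right and below (and the two forward diagonals) so each pair is counted once.
From row 1: 4 unlike of 12 pairs (running 4/12).
From row 2: 4 unlike of 8 pairs (running 8/20).
From row 3: 0 unlike of 13 pairs (running 8/33).
From row 4: 0 unlike of 3 pairs (running 8/36).
Total adjacent occupied pairs: 36; unlike-type pairs: 8.

8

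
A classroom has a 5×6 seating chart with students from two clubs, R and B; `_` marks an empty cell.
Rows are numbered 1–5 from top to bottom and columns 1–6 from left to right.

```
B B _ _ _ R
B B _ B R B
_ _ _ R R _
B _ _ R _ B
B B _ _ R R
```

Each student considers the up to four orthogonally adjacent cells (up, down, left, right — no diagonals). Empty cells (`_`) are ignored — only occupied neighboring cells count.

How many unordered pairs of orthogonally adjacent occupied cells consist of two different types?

5

Scan each occupied cell's neighbors to the right and below so each pair is counted once.
From row 1: 1 unlike of 4 pairs (running 1/4).
From row 2: 3 unlike of 5 pairs (running 4/9).
From row 3: 0 unlike of 2 pairs (running 4/11).
From row 4: 1 unlike of 2 pairs (running 5/13).
From row 5: 0 unlike of 2 pairs (running 5/15).
Total adjacent occupied pairs: 15; unlike-type pairs: 5.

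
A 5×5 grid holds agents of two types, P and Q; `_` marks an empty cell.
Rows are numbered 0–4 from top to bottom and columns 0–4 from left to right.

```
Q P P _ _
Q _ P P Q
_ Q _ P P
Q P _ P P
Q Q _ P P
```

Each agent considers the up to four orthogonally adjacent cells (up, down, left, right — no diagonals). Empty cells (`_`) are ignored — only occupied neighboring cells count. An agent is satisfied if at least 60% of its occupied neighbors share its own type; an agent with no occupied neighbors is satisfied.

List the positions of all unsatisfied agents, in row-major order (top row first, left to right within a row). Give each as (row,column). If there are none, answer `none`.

Row 0: (0,0)Q 1/2 ✗ · (0,1)P 1/2 ✗ · (0,2)P 2/2 ✓
Row 1: (1,0)Q 1/1 ✓ · (1,2)P 2/2 ✓ · (1,3)P 2/3 ✓ · (1,4)Q 0/2 ✗
Row 2: (2,1)Q 0/1 ✗ · (2,3)P 3/3 ✓ · (2,4)P 2/3 ✓
Row 3: (3,0)Q 1/2 ✗ · (3,1)P 0/3 ✗ · (3,3)P 3/3 ✓ · (3,4)P 3/3 ✓
Row 4: (4,0)Q 2/2 ✓ · (4,1)Q 1/2 ✗ · (4,3)P 2/2 ✓ · (4,4)P 2/2 ✓

(0,0), (0,1), (1,4), (2,1), (3,0), (3,1), (4,1)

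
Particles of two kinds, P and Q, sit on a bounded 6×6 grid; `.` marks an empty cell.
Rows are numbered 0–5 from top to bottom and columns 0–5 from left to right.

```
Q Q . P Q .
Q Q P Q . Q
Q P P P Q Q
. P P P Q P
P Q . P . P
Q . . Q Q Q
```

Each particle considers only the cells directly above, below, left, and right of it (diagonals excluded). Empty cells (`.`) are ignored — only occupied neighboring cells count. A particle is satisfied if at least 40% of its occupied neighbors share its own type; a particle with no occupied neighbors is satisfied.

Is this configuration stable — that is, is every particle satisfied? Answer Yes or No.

No

Row 0: (0,0)Q 2/2 ✓ · (0,1)Q 2/2 ✓ · (0,3)P 0/2 ✗ · (0,4)Q 0/1 ✗
Row 1: (1,0)Q 3/3 ✓ · (1,1)Q 2/4 ✓ · (1,2)P 1/3 ✗ · (1,3)Q 0/3 ✗ · (1,5)Q 1/1 ✓
Row 2: (2,0)Q 1/2 ✓ · (2,1)P 2/4 ✓ · (2,2)P 4/4 ✓ · (2,3)P 2/4 ✓ · (2,4)Q 2/3 ✓ · (2,5)Q 2/3 ✓
Row 3: (3,1)P 2/3 ✓ · (3,2)P 3/3 ✓ · (3,3)P 3/4 ✓ · (3,4)Q 1/3 ✗ · (3,5)P 1/3 ✗
Row 4: (4,0)P 0/2 ✗ · (4,1)Q 0/2 ✗ · (4,3)P 1/2 ✓ · (4,5)P 1/2 ✓
Row 5: (5,0)Q 0/1 ✗ · (5,3)Q 1/2 ✓ · (5,4)Q 2/2 ✓ · (5,5)Q 1/2 ✓
For instance (0,3) has only 0/2 same-type neighbors, below 2/5.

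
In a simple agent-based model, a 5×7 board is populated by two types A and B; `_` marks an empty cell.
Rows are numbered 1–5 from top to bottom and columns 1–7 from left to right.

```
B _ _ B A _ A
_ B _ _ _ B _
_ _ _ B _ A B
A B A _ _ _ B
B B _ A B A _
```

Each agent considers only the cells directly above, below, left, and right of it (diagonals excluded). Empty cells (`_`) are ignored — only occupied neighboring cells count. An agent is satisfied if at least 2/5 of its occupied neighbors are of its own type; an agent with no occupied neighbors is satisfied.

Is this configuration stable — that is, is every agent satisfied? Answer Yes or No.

No

(1,1)B 0/0 satisfied
(1,4)B 0/1 not
(1,5)A 0/1 not
(1,7)A 0/0 satisfied
(2,2)B 0/0 satisfied
(2,6)B 0/1 not
(3,4)B 0/0 satisfied
(3,6)A 0/2 not
(3,7)B 1/2 satisfied
(4,1)A 0/2 not
(4,2)B 1/3 not
(4,3)A 0/1 not
(4,7)B 1/1 satisfied
(5,1)B 1/2 satisfied
(5,2)B 2/2 satisfied
(5,4)A 0/1 not
(5,5)B 0/2 not
(5,6)A 0/1 not
For instance (1,4) has only 0/1 same-type neighbors, below 2/5.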